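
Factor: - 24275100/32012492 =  - 3^1*5^2*19^(  -  1)*397^( - 1 )*1061^ ( - 1)*80917^1 = - 6068775/8003123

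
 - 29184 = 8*( - 3648)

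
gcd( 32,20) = 4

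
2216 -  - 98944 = 101160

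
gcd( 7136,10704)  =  3568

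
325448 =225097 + 100351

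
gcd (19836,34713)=4959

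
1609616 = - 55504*( - 29 )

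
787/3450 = 787/3450 = 0.23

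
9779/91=107+6/13 = 107.46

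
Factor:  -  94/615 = -2^1*3^(-1)*5^(- 1)*41^( - 1) * 47^1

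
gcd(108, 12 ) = 12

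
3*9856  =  29568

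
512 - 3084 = - 2572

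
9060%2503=1551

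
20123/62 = 20123/62 = 324.56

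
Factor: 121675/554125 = 5^ ( - 1 )*11^( - 1 ) *13^(-1)*157^1 = 157/715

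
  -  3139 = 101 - 3240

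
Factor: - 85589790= - 2^1*3^1*5^1*11^1*13^1*71^1*281^1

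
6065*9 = 54585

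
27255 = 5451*5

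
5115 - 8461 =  - 3346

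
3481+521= 4002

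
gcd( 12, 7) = 1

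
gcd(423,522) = 9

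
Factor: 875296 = 2^5*17^1*1609^1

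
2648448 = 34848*76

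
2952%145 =52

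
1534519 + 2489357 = 4023876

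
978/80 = 489/40=12.22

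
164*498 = 81672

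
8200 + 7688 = 15888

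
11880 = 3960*3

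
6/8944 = 3/4472=0.00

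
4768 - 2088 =2680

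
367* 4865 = 1785455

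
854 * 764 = 652456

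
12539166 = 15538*807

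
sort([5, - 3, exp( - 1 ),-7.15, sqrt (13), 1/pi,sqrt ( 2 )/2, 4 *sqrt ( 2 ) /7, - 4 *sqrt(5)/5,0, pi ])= [ - 7.15, - 3,-4 * sqrt ( 5)/5,0, 1/pi, exp(  -  1), sqrt ( 2)/2,4*sqrt(2)/7,pi, sqrt( 13),5] 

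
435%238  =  197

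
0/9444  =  0= 0.00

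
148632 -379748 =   -  231116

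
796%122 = 64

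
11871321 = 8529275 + 3342046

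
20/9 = 20/9 = 2.22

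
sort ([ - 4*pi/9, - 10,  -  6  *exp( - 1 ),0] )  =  [ - 10,-6* exp( - 1 ), - 4*pi/9,0]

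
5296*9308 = 49295168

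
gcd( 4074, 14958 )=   6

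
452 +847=1299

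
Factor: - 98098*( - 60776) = 5962004048 = 2^4*7^3*11^1*13^1*71^1*107^1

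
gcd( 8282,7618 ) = 2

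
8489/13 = 653 = 653.00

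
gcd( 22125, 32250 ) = 375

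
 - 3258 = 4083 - 7341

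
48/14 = 3+3/7 =3.43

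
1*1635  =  1635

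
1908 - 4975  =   - 3067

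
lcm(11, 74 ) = 814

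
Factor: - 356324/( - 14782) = 458/19 = 2^1*19^(-1 )*229^1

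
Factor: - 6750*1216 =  - 8208000 = - 2^7*3^3*5^3*19^1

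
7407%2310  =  477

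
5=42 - 37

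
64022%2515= 1147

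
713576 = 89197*8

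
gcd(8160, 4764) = 12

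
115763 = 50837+64926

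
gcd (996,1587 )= 3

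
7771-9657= - 1886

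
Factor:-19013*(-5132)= 97574716 = 2^2 * 1283^1*19013^1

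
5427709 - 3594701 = 1833008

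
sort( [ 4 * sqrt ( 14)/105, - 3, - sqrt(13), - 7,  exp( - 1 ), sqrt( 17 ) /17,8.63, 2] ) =[  -  7, - sqrt(13 ), - 3, 4*sqrt( 14)/105, sqrt(17)/17, exp(-1), 2,8.63]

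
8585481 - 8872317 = -286836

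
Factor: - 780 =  - 2^2 * 3^1*5^1*13^1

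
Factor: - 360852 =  - 2^2*3^1*30071^1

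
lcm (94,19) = 1786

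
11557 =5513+6044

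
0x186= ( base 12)286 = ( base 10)390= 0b110000110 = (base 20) ja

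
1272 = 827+445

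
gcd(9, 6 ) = 3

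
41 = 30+11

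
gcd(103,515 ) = 103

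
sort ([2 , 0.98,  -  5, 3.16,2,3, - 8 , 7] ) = [  -  8, - 5,0.98,  2, 2,  3 , 3.16,  7]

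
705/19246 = 705/19246= 0.04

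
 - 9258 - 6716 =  - 15974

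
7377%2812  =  1753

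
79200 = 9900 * 8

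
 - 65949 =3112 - 69061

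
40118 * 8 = 320944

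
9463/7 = 9463/7 = 1351.86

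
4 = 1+3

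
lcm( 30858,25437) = 1882338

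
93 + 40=133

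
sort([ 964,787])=[ 787, 964 ]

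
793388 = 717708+75680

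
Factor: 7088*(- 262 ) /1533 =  - 2^5*3^( - 1)*7^( - 1)*73^( - 1 ) *131^1*443^1 = - 1857056/1533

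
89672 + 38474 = 128146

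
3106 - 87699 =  - 84593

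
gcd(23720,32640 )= 40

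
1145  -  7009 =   -  5864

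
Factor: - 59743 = - 59743^1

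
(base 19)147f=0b10000100000011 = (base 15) 2786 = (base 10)8451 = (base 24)eg3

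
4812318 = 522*9219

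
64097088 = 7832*8184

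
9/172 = 9/172 = 0.05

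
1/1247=1/1247 = 0.00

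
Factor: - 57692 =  - 2^2*14423^1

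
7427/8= 7427/8 = 928.38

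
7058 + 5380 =12438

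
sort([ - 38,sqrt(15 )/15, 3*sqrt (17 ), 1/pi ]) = [ - 38,sqrt(15)/15 , 1/pi, 3*sqrt( 17) ]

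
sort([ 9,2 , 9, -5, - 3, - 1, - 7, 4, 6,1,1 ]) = [ - 7, - 5, - 3, - 1,1,1, 2,4,6,9,9]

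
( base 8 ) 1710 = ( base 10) 968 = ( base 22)200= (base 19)2ci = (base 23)1J2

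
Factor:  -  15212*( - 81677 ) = 2^2 *3803^1*81677^1 = 1242470524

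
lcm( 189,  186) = 11718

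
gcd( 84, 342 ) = 6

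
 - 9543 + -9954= - 19497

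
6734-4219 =2515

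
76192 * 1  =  76192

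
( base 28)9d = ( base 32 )89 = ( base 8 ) 411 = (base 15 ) 12a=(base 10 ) 265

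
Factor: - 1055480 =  - 2^3 *5^1*26387^1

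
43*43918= 1888474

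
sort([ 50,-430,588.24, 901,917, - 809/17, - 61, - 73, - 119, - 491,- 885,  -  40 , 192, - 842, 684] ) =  [ - 885, - 842, - 491, - 430, - 119,-73, - 61, - 809/17,-40, 50, 192,588.24, 684,  901, 917]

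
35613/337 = 105 + 228/337 = 105.68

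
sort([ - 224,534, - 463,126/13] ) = [ - 463, - 224, 126/13,534]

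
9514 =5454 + 4060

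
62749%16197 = 14158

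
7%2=1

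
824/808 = 1 + 2/101 = 1.02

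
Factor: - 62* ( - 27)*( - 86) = -143964 = - 2^2*3^3 * 31^1*43^1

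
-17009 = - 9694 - 7315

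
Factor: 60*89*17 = 2^2*3^1 * 5^1 * 17^1*89^1 = 90780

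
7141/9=7141/9 = 793.44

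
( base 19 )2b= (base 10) 49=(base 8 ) 61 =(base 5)144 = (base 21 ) 27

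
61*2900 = 176900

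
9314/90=103 + 22/45 = 103.49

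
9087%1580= 1187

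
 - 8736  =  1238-9974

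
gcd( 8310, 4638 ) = 6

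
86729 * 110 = 9540190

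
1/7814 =1/7814 =0.00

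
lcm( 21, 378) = 378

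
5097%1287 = 1236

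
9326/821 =9326/821 = 11.36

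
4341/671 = 4341/671 = 6.47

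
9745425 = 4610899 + 5134526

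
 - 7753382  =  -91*85202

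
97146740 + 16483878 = 113630618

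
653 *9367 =6116651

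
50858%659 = 115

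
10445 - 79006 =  - 68561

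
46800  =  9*5200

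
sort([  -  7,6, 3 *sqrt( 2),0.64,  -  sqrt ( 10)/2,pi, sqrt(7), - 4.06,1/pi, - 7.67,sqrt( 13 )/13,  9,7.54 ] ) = [-7.67,-7, - 4.06,-sqrt( 10 )/2 , sqrt(13)/13, 1/pi,0.64,sqrt(7),pi , 3*sqrt ( 2 ), 6, 7.54, 9 ]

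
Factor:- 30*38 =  - 2^2*3^1*5^1*19^1=- 1140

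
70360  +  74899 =145259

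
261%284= 261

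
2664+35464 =38128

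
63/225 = 7/25 =0.28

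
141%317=141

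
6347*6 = 38082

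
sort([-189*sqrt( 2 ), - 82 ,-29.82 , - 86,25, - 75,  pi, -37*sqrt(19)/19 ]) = [-189*sqrt( 2),-86 , - 82,  -  75,  -  29.82, - 37 *sqrt( 19)/19,  pi, 25] 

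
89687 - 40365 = 49322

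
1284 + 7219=8503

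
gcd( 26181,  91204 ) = 1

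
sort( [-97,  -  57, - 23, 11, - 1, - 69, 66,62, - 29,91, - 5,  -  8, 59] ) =[ - 97,- 69,- 57 , - 29, - 23 , - 8, - 5,  -  1,11, 59,62,66,91]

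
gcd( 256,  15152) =16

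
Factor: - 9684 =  -2^2*3^2*269^1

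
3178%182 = 84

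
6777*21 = 142317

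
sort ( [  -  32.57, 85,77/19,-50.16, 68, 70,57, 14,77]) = [ - 50.16, - 32.57,  77/19, 14,57,68, 70, 77, 85]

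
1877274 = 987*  1902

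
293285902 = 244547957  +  48737945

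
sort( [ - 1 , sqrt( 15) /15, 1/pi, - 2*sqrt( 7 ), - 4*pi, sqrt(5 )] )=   [-4*pi, - 2*sqrt( 7 ), - 1,sqrt(15)/15 , 1/pi, sqrt(5) ]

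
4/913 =4/913 = 0.00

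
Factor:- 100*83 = -8300 = -2^2 *5^2 *83^1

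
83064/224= 370+23/28   =  370.82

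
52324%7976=4468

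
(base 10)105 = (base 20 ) 55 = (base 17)63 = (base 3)10220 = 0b1101001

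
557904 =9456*59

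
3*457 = 1371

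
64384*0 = 0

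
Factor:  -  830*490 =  -2^2*5^2*7^2 * 83^1 = -  406700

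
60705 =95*639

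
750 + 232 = 982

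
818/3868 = 409/1934  =  0.21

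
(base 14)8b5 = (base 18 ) 55H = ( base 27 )29Q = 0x6BF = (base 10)1727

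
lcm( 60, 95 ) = 1140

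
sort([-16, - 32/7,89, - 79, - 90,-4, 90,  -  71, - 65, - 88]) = [ - 90 , - 88 ,-79, - 71,-65 , - 16, - 32/7, - 4,89 , 90]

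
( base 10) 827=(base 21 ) 1I8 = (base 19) 25A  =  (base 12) 58B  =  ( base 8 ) 1473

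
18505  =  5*3701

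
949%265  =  154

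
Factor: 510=2^1*3^1*5^1*17^1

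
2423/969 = 2 + 485/969 = 2.50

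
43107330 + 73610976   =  116718306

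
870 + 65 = 935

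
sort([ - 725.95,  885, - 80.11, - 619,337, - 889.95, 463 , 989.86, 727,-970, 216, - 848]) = [-970, - 889.95, - 848,-725.95,-619, - 80.11, 216, 337, 463, 727 , 885, 989.86]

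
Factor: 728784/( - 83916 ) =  -2^2*3^( - 1)*37^(  -  1 )*241^1 = - 964/111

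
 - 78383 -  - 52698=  - 25685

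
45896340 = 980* 46833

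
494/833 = 494/833  =  0.59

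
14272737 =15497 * 921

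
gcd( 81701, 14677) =1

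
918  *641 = 588438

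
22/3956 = 11/1978 = 0.01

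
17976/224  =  80+ 1/4 = 80.25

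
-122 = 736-858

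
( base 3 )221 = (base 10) 25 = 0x19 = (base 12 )21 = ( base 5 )100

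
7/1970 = 7/1970= 0.00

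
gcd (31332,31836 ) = 84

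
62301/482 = 62301/482 = 129.26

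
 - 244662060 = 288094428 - 532756488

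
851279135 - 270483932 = 580795203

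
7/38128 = 7/38128=0.00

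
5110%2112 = 886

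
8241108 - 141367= 8099741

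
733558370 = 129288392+604269978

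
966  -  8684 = -7718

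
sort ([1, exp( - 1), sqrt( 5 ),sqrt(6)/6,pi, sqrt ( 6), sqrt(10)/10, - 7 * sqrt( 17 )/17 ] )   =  [ - 7*sqrt (17 )/17, sqrt( 10) /10,exp( - 1 ),sqrt( 6 )/6, 1, sqrt( 5 ), sqrt( 6 ), pi ]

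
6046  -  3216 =2830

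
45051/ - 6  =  - 7509 + 1/2=- 7508.50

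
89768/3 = 89768/3 = 29922.67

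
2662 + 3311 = 5973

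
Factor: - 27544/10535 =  - 2^3*5^( - 1)*7^( - 2 )* 11^1*43^( - 1 ) * 313^1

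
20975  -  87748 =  - 66773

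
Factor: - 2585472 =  - 2^7*3^1 * 6733^1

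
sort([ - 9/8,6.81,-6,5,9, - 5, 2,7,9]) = [ - 6,-5, - 9/8,2, 5,  6.81,7, 9 , 9]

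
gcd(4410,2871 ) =9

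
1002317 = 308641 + 693676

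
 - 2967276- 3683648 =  - 6650924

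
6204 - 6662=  - 458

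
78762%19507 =734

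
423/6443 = 423/6443 = 0.07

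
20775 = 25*831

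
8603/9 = 955+8/9  =  955.89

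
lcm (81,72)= 648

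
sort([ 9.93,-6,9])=[ - 6, 9,9.93] 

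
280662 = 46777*6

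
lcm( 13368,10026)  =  40104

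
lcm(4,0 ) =0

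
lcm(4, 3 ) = 12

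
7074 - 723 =6351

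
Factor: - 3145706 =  - 2^1*1572853^1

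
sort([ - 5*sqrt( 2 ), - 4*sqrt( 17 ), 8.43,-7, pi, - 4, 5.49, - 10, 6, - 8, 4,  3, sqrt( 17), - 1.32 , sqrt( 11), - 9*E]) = [ - 9*E,-4*sqrt(17 ),- 10, - 8, - 5*sqrt( 2 ), - 7, - 4, - 1.32 , 3, pi, sqrt( 11), 4, sqrt (17 ), 5.49, 6, 8.43]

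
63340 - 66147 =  - 2807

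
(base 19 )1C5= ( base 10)594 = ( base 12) 416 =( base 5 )4334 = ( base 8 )1122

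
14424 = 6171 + 8253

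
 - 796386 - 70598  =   - 866984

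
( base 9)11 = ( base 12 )A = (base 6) 14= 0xa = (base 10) 10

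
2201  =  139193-136992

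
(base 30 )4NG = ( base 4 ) 1003102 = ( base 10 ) 4306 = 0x10D2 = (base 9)5814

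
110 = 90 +20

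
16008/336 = 667/14 = 47.64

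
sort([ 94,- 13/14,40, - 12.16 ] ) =[ - 12.16, - 13/14, 40,  94]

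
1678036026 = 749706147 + 928329879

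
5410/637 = 8+314/637= 8.49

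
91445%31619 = 28207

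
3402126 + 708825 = 4110951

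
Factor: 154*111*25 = 2^1  *  3^1*5^2*7^1*11^1*37^1 = 427350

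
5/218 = 5/218 = 0.02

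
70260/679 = 103 + 323/679= 103.48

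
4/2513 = 4/2513= 0.00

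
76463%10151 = 5406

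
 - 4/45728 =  - 1+11431/11432 = - 0.00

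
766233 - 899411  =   - 133178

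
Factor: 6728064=2^7*3^1 * 7^1*2503^1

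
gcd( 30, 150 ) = 30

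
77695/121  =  77695/121 = 642.11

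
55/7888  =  55/7888  =  0.01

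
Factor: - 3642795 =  - 3^2*5^1*13^2*479^1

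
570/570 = 1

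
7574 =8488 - 914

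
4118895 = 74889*55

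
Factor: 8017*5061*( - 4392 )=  - 178201170504 = - 2^3*3^3*7^1*61^1*241^1*8017^1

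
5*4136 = 20680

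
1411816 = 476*2966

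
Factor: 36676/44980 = 5^( - 1)*13^(-1)*53^1 = 53/65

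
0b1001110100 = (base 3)212021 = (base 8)1164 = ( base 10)628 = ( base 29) lj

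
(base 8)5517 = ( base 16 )b4f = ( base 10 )2895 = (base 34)2H5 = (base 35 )2cp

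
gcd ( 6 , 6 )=6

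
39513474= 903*43758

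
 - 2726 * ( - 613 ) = 1671038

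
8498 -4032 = 4466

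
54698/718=76 + 65/359=76.18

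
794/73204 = 397/36602= 0.01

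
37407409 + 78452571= 115859980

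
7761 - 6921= 840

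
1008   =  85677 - 84669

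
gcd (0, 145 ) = 145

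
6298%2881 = 536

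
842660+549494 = 1392154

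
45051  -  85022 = - 39971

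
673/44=673/44  =  15.30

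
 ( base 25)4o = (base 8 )174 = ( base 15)84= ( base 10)124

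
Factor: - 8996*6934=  - 62378264 = - 2^3*13^1*173^1*3467^1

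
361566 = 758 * 477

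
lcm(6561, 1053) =85293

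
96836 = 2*48418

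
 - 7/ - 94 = 7/94=0.07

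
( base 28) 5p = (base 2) 10100101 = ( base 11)140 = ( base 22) 7b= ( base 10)165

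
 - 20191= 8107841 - 8128032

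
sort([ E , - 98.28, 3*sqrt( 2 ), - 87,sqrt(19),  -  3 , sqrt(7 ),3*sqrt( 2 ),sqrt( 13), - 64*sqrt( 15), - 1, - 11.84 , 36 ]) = [-64 * sqrt( 15 ), - 98.28 , - 87, - 11.84, - 3,-1, sqrt(7), E, sqrt( 13 ),3*sqrt( 2), 3*sqrt(2),sqrt( 19), 36 ]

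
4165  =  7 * 595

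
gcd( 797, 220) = 1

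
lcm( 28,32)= 224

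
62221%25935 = 10351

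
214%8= 6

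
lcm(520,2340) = 4680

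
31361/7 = 4480 + 1/7 = 4480.14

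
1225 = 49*25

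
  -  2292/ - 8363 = 2292/8363 = 0.27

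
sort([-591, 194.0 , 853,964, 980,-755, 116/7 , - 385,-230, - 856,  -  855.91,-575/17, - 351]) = [-856, - 855.91,  -  755,-591, - 385, -351, - 230,-575/17 , 116/7,194.0 , 853, 964, 980]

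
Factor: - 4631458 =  - 2^1*13^1*53^1*3361^1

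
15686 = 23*682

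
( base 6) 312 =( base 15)7b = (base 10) 116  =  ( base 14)84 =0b1110100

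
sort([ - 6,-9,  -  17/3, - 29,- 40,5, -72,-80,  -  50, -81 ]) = [-81, - 80, - 72,-50 , - 40, - 29,- 9, - 6 ,-17/3,  5]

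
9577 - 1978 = 7599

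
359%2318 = 359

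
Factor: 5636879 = 263^1*21433^1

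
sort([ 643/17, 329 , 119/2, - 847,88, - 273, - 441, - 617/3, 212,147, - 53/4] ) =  [ - 847,-441, - 273, - 617/3, - 53/4,643/17,  119/2, 88, 147, 212, 329 ]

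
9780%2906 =1062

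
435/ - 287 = -435/287 = - 1.52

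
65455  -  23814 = 41641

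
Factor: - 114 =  - 2^1*3^1*19^1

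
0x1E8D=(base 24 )ddl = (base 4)1322031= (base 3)101201200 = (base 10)7821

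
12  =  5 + 7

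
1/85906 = 1/85906 =0.00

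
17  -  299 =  - 282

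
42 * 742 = 31164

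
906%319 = 268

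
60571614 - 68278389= - 7706775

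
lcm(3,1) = 3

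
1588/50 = 31 + 19/25 = 31.76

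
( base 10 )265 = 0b100001001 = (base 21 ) CD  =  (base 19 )DI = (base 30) 8p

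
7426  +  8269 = 15695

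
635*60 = 38100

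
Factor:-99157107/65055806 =  -  2^( - 1)*3^1*7^1*17^1 * 5477^(  -  1)*5939^ ( - 1)*277751^1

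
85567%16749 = 1822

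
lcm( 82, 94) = 3854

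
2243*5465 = 12257995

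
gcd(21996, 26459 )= 1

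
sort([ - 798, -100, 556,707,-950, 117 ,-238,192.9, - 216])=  [-950, - 798,-238, - 216, - 100,117, 192.9 , 556 , 707]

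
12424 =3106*4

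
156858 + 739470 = 896328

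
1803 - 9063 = - 7260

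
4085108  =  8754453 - 4669345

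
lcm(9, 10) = 90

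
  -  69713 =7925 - 77638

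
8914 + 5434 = 14348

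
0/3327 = 0 = 0.00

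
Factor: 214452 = 2^2 *3^2*7^1 * 23^1*37^1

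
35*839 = 29365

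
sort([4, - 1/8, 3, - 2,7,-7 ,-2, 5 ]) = [ - 7, - 2, - 2,  -  1/8,  3, 4, 5,7 ]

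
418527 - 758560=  - 340033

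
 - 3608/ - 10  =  360 + 4/5=360.80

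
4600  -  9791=-5191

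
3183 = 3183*1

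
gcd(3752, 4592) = 56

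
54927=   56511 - 1584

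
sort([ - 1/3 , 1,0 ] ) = [ - 1/3,0,1]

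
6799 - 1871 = 4928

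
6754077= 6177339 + 576738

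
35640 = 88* 405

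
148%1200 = 148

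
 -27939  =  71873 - 99812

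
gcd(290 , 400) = 10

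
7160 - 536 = 6624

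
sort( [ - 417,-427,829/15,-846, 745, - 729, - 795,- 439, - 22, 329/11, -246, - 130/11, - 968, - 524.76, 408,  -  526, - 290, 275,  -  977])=[ - 977,  -  968, - 846, - 795 ,-729, - 526, - 524.76, - 439,  -  427  , - 417, - 290 , - 246,  -  22, - 130/11, 329/11 , 829/15, 275, 408, 745 ]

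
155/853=155/853=0.18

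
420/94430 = 6/1349 = 0.00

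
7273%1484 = 1337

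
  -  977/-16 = 61 + 1/16 = 61.06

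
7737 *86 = 665382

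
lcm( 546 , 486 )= 44226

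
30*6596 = 197880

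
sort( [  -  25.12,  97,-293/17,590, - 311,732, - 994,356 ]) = [ - 994,-311 ,-25.12,-293/17,97,356,590, 732 ]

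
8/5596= 2/1399= 0.00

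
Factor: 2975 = 5^2*7^1*17^1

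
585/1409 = 585/1409 = 0.42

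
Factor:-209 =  - 11^1 * 19^1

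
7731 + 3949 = 11680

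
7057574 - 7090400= - 32826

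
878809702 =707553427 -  - 171256275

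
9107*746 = 6793822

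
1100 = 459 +641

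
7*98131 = 686917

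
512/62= 8 + 8/31 = 8.26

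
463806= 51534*9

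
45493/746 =60 + 733/746 = 60.98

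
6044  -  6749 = -705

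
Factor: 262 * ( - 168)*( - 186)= 2^5*3^2*7^1 * 31^1 * 131^1 =8186976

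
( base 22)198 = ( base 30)N0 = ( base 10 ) 690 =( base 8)1262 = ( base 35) jp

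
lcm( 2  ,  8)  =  8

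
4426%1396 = 238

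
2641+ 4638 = 7279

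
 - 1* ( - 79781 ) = 79781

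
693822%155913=70170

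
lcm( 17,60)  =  1020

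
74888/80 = 936 + 1/10 = 936.10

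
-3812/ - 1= 3812 + 0/1 = 3812.00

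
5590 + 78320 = 83910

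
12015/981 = 12+27/109=12.25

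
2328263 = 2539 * 917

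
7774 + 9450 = 17224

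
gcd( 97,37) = 1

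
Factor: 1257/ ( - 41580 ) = -2^(-2)*3^( - 2 )*5^( - 1)*7^( - 1 )*11^(- 1)*419^1 = - 419/13860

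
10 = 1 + 9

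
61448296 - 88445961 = - 26997665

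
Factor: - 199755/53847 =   -  115/31  =  -  5^1  *23^1*31^ ( - 1) 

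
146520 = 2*73260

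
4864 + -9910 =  - 5046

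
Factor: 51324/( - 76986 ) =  - 2/3 =- 2^1*3^( -1)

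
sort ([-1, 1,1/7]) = [ - 1, 1/7, 1 ]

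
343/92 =3+67/92  =  3.73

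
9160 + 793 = 9953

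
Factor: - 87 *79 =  - 3^1*29^1*79^1 = - 6873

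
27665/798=34 + 533/798 = 34.67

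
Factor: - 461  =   - 461^1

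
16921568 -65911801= - 48990233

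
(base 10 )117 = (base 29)41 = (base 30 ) 3R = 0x75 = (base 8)165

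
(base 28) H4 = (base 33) EI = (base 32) F0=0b111100000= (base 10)480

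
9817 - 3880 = 5937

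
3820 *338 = 1291160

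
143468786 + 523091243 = 666560029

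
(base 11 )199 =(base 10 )229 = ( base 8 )345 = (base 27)8d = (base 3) 22111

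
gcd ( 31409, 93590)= 49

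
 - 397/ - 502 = 397/502 = 0.79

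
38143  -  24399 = 13744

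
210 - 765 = -555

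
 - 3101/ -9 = 344 + 5/9 = 344.56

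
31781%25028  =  6753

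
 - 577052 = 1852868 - 2429920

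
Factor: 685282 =2^1*13^1*26357^1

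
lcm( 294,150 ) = 7350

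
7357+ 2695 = 10052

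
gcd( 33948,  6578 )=46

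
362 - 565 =  -  203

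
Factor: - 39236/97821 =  - 2^2*3^ (  -  3) * 17^1*577^1  *3623^(-1)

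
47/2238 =47/2238 = 0.02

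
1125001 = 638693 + 486308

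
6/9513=2/3171=0.00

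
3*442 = 1326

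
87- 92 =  - 5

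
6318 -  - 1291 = 7609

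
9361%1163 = 57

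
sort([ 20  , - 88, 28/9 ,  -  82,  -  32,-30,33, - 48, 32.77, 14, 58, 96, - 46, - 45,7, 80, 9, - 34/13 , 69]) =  [ - 88, - 82, - 48 , - 46, - 45,  -  32, - 30 , - 34/13,28/9, 7, 9, 14, 20, 32.77, 33, 58, 69,80, 96 ]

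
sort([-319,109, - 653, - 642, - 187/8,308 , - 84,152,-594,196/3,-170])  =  [ - 653, - 642, - 594, - 319, - 170, - 84 , - 187/8, 196/3,109,152, 308] 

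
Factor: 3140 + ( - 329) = 3^1*937^1= 2811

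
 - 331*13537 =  - 4480747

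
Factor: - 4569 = - 3^1*1523^1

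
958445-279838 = 678607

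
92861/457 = 92861/457= 203.20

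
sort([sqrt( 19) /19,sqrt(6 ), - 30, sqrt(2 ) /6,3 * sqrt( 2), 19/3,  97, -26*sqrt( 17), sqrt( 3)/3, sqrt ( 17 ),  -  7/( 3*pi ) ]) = [-26*sqrt (17 ), - 30, -7/ (3*pi) , sqrt( 19)/19,sqrt ( 2 ) /6,  sqrt(3)/3, sqrt( 6), sqrt( 17),3*sqrt ( 2),19/3,  97 ] 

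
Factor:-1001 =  - 7^1 * 11^1*13^1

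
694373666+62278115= 756651781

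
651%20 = 11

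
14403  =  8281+6122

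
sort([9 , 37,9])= [ 9, 9,37 ] 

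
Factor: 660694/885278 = 83^(-1)*5333^ ( - 1)*330347^1 = 330347/442639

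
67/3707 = 67/3707 =0.02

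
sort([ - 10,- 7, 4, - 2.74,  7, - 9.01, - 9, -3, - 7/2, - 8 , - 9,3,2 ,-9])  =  [ - 10,-9.01, - 9, - 9,-9, - 8,- 7, -7/2,  -  3, - 2.74,  2,3 , 4,7 ] 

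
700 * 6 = 4200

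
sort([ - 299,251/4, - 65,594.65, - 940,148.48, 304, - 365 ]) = [ - 940, -365, - 299, - 65, 251/4,148.48, 304, 594.65]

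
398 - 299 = 99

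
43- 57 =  - 14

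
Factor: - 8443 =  - 8443^1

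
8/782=4/391 = 0.01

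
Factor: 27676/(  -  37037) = -68/91=-2^2*7^( - 1 )*13^( - 1)*17^1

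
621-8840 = -8219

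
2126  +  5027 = 7153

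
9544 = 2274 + 7270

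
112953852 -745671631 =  - 632717779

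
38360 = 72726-34366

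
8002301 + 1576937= 9579238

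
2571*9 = 23139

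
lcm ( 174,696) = 696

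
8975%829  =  685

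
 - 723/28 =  - 723/28 = - 25.82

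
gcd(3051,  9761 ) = 1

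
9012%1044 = 660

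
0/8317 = 0 = 0.00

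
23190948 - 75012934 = - 51821986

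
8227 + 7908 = 16135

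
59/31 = 1  +  28/31 = 1.90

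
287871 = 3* 95957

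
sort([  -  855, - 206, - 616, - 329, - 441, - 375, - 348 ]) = [ - 855, - 616,  -  441,  -  375, - 348,  -  329, - 206] 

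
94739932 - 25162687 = 69577245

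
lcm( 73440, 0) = 0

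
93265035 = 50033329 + 43231706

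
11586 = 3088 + 8498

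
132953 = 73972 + 58981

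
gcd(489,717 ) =3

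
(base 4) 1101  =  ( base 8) 121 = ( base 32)2H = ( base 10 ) 81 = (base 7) 144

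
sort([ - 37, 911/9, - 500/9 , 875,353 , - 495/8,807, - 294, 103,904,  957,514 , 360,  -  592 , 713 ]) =[ - 592 , - 294, - 495/8, - 500/9, - 37 , 911/9, 103,  353, 360 , 514,  713 , 807 , 875,904,957] 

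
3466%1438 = 590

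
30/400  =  3/40 = 0.07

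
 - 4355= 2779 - 7134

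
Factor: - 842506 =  - 2^1*7^2*8597^1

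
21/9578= 21/9578 =0.00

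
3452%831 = 128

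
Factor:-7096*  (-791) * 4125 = 2^3*3^1*5^3*7^1*11^1*113^1*887^1 = 23153361000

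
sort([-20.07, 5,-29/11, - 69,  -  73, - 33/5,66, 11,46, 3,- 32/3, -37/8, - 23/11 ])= [ - 73,  -  69, - 20.07, - 32/3 , - 33/5, - 37/8, - 29/11 ,-23/11, 3, 5,11, 46, 66]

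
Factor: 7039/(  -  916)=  -2^(-2)*229^( - 1)*7039^1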